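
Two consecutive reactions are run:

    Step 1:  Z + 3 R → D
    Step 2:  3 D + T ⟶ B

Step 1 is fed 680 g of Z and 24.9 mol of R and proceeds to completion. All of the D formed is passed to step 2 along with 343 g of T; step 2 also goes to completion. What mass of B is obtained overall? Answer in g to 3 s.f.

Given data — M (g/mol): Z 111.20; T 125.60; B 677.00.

Step 1:
n(Z) = 680.0 / 111.20 = 6.115 mol
n(R) = 24.90 mol
n/ν for Z = 6.115/1 = 6.115
n/ν for R = 24.90/3 = 8.300
Smallest n/ν is Z → limiting reagent.
n(D) produced = (1/1) × 6.115 = 6.115 mol
Step 2:
n(D) available = 6.115 mol
n(T) = 343.0 / 125.60 = 2.731 mol
n/ν for D = 6.115/3 = 2.038
n/ν for T = 2.731/1 = 2.731
Smallest n/ν is D → limiting reagent.
n(B) = (1/3) × 6.115 = 2.038 mol
mass = 2.038 × 677.00 = 1380 g

1380 g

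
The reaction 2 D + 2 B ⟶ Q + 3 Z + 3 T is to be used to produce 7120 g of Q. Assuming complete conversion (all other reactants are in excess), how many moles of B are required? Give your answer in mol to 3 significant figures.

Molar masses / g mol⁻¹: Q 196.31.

n(Q) = 7120 / 196.31 = 36.27 mol
n(B) = (2/1) × 36.27 = 72.54 mol

72.5 mol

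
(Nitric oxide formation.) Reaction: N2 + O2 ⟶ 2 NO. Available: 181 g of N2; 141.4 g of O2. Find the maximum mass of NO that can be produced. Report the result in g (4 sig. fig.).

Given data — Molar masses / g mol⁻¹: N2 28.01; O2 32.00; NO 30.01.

265.2 g

n(N2) = 181.0 / 28.01 = 6.462 mol
n(O2) = 141.4 / 32.00 = 4.419 mol
n/ν for N2 = 6.462/1 = 6.462
n/ν for O2 = 4.419/1 = 4.419
Smallest n/ν is O2 → limiting reagent.
n(NO) = (2/1) × 4.419 = 8.838 mol
mass = 8.838 × 30.01 = 265.2 g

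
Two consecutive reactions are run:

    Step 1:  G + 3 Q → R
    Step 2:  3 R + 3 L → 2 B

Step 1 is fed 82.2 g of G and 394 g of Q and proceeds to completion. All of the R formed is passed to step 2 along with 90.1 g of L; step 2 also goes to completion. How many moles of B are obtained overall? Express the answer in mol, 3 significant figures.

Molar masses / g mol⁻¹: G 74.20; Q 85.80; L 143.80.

Step 1:
n(G) = 82.20 / 74.20 = 1.108 mol
n(Q) = 394.0 / 85.80 = 4.592 mol
n/ν for G = 1.108/1 = 1.108
n/ν for Q = 4.592/3 = 1.531
Smallest n/ν is G → limiting reagent.
n(R) produced = (1/1) × 1.108 = 1.108 mol
Step 2:
n(R) available = 1.108 mol
n(L) = 90.10 / 143.80 = 0.6266 mol
n/ν for R = 1.108/3 = 0.3693
n/ν for L = 0.6266/3 = 0.2089
Smallest n/ν is L → limiting reagent.
n(B) = (2/3) × 0.6266 = 0.4177 mol

0.418 mol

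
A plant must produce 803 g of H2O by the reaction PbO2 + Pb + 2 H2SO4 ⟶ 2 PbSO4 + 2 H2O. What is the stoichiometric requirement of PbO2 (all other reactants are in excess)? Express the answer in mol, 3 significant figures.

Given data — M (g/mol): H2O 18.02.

22.3 mol

n(H2O) = 803 / 18.02 = 44.56 mol
n(PbO2) = (1/2) × 44.56 = 22.28 mol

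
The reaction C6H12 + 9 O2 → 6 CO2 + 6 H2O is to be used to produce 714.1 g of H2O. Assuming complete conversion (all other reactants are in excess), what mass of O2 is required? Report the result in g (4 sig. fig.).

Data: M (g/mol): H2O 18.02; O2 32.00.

n(H2O) = 714.1 / 18.02 = 39.63 mol
n(O2) = (9/6) × 39.63 = 59.45 mol
mass = 59.45 × 32.00 = 1902 g

1902 g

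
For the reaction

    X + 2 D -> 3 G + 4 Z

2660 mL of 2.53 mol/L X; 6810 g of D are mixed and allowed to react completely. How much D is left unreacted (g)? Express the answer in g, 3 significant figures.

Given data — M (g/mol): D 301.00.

n(X) = 2.53 × 2660/1000 = 6.730 mol
n(D) = 6810 / 301.00 = 22.62 mol
n/ν for X = 6.730/1 = 6.730
n/ν for D = 22.62/2 = 11.31
Smallest n/ν is X → limiting reagent.
D consumed = (2/1) × 6.730 = 13.46 mol
D remaining = 22.62 − 13.46 = 9.160 mol
mass = 9.160 × 301.00 = 2757 g

2760 g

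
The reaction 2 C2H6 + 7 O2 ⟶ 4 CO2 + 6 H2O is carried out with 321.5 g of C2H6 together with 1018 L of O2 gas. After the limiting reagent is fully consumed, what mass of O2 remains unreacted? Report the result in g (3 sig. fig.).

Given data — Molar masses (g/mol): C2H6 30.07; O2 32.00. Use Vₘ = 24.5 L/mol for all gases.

132 g

n(C2H6) = 321.5 / 30.07 = 10.69 mol
n(O2) = 1018 / 24.5 = 41.55 mol
n/ν → C2H6: 5.345, O2: 5.936; C2H6 is limiting.
O2 consumed = (7/2) × 10.69 = 37.42 mol
O2 remaining = 41.55 − 37.42 = 4.130 mol
mass = 4.130 × 32.00 = 132.2 g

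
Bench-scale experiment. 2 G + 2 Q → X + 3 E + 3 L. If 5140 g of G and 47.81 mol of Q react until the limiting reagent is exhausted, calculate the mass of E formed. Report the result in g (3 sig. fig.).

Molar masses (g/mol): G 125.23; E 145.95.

n(G) = 5140 / 125.23 = 41.04 mol
n(Q) = 47.81 mol
n/ν for G = 41.04/2 = 20.52
n/ν for Q = 47.81/2 = 23.91
Smallest n/ν is G → limiting reagent.
n(E) = (3/2) × 41.04 = 61.56 mol
mass = 61.56 × 145.95 = 8985 g

8990 g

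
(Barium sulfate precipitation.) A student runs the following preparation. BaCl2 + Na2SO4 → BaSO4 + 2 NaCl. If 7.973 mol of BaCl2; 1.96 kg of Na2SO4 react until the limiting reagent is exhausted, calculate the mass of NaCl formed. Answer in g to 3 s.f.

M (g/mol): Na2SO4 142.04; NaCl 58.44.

932 g

n(BaCl2) = 7.973 mol
n(Na2SO4) = 1.960×1000 / 142.04 = 13.80 mol
n/ν for BaCl2 = 7.973/1 = 7.973
n/ν for Na2SO4 = 13.80/1 = 13.80
Smallest n/ν is BaCl2 → limiting reagent.
n(NaCl) = (2/1) × 7.973 = 15.95 mol
mass = 15.95 × 58.44 = 932.1 g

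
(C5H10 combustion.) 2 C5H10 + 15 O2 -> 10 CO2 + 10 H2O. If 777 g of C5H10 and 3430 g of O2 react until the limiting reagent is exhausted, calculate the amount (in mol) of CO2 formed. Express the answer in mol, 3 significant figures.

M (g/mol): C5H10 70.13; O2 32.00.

n(C5H10) = 777.0 / 70.13 = 11.08 mol
n(O2) = 3430 / 32.00 = 107.2 mol
n/ν → C5H10: 5.540, O2: 7.147; C5H10 is limiting.
n(CO2) = (10/2) × 11.08 = 55.40 mol

55.4 mol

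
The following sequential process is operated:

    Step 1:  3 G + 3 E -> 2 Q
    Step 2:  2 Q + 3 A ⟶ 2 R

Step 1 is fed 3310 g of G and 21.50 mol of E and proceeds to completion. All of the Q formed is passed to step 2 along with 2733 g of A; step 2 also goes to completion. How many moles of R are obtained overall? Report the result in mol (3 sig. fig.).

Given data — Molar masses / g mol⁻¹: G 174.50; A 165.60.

Step 1:
n(G) = 3310 / 174.50 = 18.97 mol
n(E) = 21.50 mol
n/ν → G: 6.323, E: 7.167; G is limiting.
n(Q) produced = (2/3) × 18.97 = 12.65 mol
Step 2:
n(Q) available = 12.65 mol
n(A) = 2733 / 165.60 = 16.50 mol
n/ν → Q: 6.325, A: 5.500; A is limiting.
n(R) = (2/3) × 16.50 = 11.00 mol

11.0 mol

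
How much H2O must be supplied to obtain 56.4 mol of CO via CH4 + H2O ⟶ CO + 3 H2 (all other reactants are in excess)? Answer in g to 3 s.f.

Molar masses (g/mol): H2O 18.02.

1020 g

n(CO) = 56.40 mol
n(H2O) = (1/1) × 56.40 = 56.40 mol
mass = 56.40 × 18.02 = 1016 g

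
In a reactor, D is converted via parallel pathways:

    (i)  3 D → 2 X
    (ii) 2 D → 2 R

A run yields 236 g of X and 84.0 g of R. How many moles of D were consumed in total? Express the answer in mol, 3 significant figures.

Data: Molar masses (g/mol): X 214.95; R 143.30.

n(X) = 236 / 214.95 = 1.098 mol
n(R) = 84.0 / 143.30 = 0.5862 mol
n(D) via (i) = (3/2)×1.098 = 1.647 mol
n(D) via (ii) = (2/2)×0.5862 = 0.5862 mol
total n(D) = 1.647 + 0.5862 = 2.233 mol

2.23 mol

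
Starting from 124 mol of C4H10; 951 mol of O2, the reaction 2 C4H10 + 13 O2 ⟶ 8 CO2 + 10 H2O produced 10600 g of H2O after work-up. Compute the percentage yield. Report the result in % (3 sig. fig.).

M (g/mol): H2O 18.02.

94.9 %

n(C4H10) = 124.0 mol
n(O2) = 951.0 mol
n/ν for C4H10 = 124.0/2 = 62.00
n/ν for O2 = 951.0/13 = 73.15
Smallest n/ν is C4H10 → limiting reagent.
theoretical n(H2O) = (10/2) × 124.0 = 620.0 mol → 11170 g
% yield = 10600 / 11170 × 100 = 94.90 %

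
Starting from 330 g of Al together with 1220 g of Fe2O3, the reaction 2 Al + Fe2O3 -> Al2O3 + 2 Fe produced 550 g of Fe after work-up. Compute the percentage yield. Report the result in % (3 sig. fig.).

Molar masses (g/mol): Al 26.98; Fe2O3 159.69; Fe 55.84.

80.5 %

n(Al) = 330.0 / 26.98 = 12.23 mol
n(Fe2O3) = 1220 / 159.69 = 7.640 mol
n/ν → Al: 6.115, Fe2O3: 7.640; Al is limiting.
theoretical n(Fe) = (2/2) × 12.23 = 12.23 mol → 682.9 g
% yield = 550 / 682.9 × 100 = 80.54 %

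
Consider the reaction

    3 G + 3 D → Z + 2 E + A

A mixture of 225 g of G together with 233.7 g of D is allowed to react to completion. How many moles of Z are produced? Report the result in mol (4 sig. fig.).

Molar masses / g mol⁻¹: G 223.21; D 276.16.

n(G) = 225.0 / 223.21 = 1.008 mol
n(D) = 233.7 / 276.16 = 0.8462 mol
n/ν for G = 1.008/3 = 0.3360
n/ν for D = 0.8462/3 = 0.2821
Smallest n/ν is D → limiting reagent.
n(Z) = (1/3) × 0.8462 = 0.2821 mol

0.2821 mol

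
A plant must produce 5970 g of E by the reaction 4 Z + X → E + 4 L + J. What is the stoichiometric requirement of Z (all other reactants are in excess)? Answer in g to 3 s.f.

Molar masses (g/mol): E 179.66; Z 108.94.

n(E) = 5970 / 179.66 = 33.23 mol
n(Z) = (4/1) × 33.23 = 132.9 mol
mass = 132.9 × 108.94 = 14480 g

14500 g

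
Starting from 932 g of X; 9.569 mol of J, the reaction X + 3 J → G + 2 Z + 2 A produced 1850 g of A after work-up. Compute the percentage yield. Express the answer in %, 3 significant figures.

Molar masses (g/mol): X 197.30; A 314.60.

n(X) = 932.0 / 197.30 = 4.724 mol
n(J) = 9.569 mol
n/ν for X = 4.724/1 = 4.724
n/ν for J = 9.569/3 = 3.190
Smallest n/ν is J → limiting reagent.
theoretical n(A) = (2/3) × 9.569 = 6.379 mol → 2007 g
% yield = 1850 / 2007 × 100 = 92.18 %

92.2 %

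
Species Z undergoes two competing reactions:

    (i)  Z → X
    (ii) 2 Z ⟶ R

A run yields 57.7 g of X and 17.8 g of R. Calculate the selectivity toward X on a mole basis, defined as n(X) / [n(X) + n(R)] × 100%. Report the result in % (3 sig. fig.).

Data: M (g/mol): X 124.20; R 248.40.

n(X) = 57.7 / 124.20 = 0.4646 mol
n(R) = 17.8 / 248.40 = 0.07166 mol
selectivity = 0.4646/(0.4646+0.07166) × 100 = 86.64 %

86.6 %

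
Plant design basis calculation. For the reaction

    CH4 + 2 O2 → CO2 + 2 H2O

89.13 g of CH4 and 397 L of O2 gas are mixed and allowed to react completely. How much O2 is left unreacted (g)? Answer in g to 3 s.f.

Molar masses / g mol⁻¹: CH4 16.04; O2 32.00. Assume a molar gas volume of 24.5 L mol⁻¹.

163 g

n(CH4) = 89.13 / 16.04 = 5.557 mol
n(O2) = 397.0 / 24.5 = 16.20 mol
n/ν → CH4: 5.557, O2: 8.100; CH4 is limiting.
O2 consumed = (2/1) × 5.557 = 11.11 mol
O2 remaining = 16.20 − 11.11 = 5.090 mol
mass = 5.090 × 32.00 = 162.9 g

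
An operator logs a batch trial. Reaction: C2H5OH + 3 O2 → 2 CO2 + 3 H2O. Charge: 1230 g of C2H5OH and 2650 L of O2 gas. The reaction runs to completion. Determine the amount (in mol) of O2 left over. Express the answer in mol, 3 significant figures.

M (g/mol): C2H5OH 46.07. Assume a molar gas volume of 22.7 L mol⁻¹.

n(C2H5OH) = 1230 / 46.07 = 26.70 mol
n(O2) = 2650 / 22.7 = 116.7 mol
n/ν for C2H5OH = 26.70/1 = 26.70
n/ν for O2 = 116.7/3 = 38.90
Smallest n/ν is C2H5OH → limiting reagent.
O2 consumed = (3/1) × 26.70 = 80.10 mol
O2 remaining = 116.7 − 80.10 = 36.60 mol

36.6 mol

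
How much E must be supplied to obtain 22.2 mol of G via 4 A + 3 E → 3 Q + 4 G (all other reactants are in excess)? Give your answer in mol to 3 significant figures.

n(G) = 22.20 mol
n(E) = (3/4) × 22.20 = 16.65 mol

16.7 mol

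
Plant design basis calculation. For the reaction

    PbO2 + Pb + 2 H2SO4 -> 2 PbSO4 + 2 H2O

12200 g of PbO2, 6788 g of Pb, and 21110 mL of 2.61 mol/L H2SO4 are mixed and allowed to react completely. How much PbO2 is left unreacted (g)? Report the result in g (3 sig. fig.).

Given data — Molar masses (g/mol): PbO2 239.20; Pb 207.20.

n(PbO2) = 12200 / 239.20 = 51.00 mol
n(Pb) = 6788 / 207.20 = 32.76 mol
n(H2SO4) = 2.61 × 21110/1000 = 55.10 mol
n/ν → PbO2: 51.00, Pb: 32.76, H2SO4: 27.55; H2SO4 is limiting.
PbO2 consumed = (1/2) × 55.10 = 27.55 mol
PbO2 remaining = 51.00 − 27.55 = 23.45 mol
mass = 23.45 × 239.20 = 5609 g

5610 g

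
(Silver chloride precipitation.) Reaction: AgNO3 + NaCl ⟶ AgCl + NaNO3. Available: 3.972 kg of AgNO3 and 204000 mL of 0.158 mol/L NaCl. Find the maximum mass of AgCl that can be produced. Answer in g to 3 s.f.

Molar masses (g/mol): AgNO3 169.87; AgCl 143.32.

3350 g

n(AgNO3) = 3.972×1000 / 169.87 = 23.38 mol
n(NaCl) = 0.158 × 204000/1000 = 32.23 mol
n/ν for AgNO3 = 23.38/1 = 23.38
n/ν for NaCl = 32.23/1 = 32.23
Smallest n/ν is AgNO3 → limiting reagent.
n(AgCl) = (1/1) × 23.38 = 23.38 mol
mass = 23.38 × 143.32 = 3351 g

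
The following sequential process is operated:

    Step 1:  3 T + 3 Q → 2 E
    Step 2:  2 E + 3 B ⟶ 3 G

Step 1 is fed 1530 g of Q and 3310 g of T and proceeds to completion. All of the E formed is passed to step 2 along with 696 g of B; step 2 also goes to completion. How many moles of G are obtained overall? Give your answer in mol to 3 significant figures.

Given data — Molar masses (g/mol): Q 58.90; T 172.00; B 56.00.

12.4 mol

Step 1:
n(Q) = 1530 / 58.90 = 25.98 mol
n(T) = 3310 / 172.00 = 19.24 mol
n/ν for Q = 25.98/3 = 8.660
n/ν for T = 19.24/3 = 6.413
Smallest n/ν is T → limiting reagent.
n(E) produced = (2/3) × 19.24 = 12.83 mol
Step 2:
n(E) available = 12.83 mol
n(B) = 696.0 / 56.00 = 12.43 mol
n/ν for E = 12.83/2 = 6.415
n/ν for B = 12.43/3 = 4.143
Smallest n/ν is B → limiting reagent.
n(G) = (3/3) × 12.43 = 12.43 mol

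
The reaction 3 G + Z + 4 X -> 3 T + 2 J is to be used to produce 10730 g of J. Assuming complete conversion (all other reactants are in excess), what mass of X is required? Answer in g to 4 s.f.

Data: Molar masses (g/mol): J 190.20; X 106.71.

12040 g

n(J) = 10730 / 190.20 = 56.41 mol
n(X) = (4/2) × 56.41 = 112.8 mol
mass = 112.8 × 106.71 = 12040 g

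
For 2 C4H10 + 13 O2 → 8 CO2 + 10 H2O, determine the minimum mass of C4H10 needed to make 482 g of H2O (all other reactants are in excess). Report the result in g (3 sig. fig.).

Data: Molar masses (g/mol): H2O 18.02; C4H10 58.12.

311 g

n(H2O) = 482 / 18.02 = 26.75 mol
n(C4H10) = (2/10) × 26.75 = 5.350 mol
mass = 5.350 × 58.12 = 310.9 g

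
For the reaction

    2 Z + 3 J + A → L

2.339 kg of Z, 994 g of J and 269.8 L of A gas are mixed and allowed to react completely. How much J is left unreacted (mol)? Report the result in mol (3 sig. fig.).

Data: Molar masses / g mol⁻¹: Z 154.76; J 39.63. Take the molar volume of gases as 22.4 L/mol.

2.41 mol

n(Z) = 2.339×1000 / 154.76 = 15.11 mol
n(J) = 994.0 / 39.63 = 25.08 mol
n(A) = 269.8 / 22.4 = 12.04 mol
n/ν for Z = 15.11/2 = 7.555
n/ν for J = 25.08/3 = 8.360
n/ν for A = 12.04/1 = 12.04
Smallest n/ν is Z → limiting reagent.
J consumed = (3/2) × 15.11 = 22.67 mol
J remaining = 25.08 − 22.67 = 2.410 mol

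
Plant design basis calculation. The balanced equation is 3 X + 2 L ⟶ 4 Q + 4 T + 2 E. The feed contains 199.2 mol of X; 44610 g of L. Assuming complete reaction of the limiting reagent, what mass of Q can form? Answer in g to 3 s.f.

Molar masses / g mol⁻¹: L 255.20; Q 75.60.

n(X) = 199.2 mol
n(L) = 44610 / 255.20 = 174.8 mol
n/ν for X = 199.2/3 = 66.40
n/ν for L = 174.8/2 = 87.40
Smallest n/ν is X → limiting reagent.
n(Q) = (4/3) × 199.2 = 265.6 mol
mass = 265.6 × 75.60 = 20080 g

20100 g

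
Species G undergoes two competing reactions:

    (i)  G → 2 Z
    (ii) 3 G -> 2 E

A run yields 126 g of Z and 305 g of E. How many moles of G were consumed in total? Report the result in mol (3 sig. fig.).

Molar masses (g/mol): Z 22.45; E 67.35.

9.60 mol

n(Z) = 126 / 22.45 = 5.612 mol
n(E) = 305 / 67.35 = 4.529 mol
n(G) via (i) = (1/2)×5.612 = 2.806 mol
n(G) via (ii) = (3/2)×4.529 = 6.794 mol
total n(G) = 2.806 + 6.794 = 9.600 mol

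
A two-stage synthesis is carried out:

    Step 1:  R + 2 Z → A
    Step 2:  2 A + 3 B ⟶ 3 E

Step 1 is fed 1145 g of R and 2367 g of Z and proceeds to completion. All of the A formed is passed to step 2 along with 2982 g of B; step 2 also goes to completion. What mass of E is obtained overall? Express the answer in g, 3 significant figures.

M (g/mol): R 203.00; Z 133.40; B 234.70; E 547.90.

4640 g

Step 1:
n(R) = 1145 / 203.00 = 5.640 mol
n(Z) = 2367 / 133.40 = 17.74 mol
n/ν for R = 5.640/1 = 5.640
n/ν for Z = 17.74/2 = 8.870
Smallest n/ν is R → limiting reagent.
n(A) produced = (1/1) × 5.640 = 5.640 mol
Step 2:
n(A) available = 5.640 mol
n(B) = 2982 / 234.70 = 12.71 mol
n/ν for A = 5.640/2 = 2.820
n/ν for B = 12.71/3 = 4.237
Smallest n/ν is A → limiting reagent.
n(E) = (3/2) × 5.640 = 8.460 mol
mass = 8.460 × 547.90 = 4635 g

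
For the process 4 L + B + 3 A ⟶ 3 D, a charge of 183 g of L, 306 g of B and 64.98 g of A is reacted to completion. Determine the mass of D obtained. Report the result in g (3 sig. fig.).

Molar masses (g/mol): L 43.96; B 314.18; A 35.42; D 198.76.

n(L) = 183.0 / 43.96 = 4.163 mol
n(B) = 306.0 / 314.18 = 0.9740 mol
n(A) = 64.98 / 35.42 = 1.835 mol
n/ν for L = 4.163/4 = 1.041
n/ν for B = 0.9740/1 = 0.9740
n/ν for A = 1.835/3 = 0.6117
Smallest n/ν is A → limiting reagent.
n(D) = (3/3) × 1.835 = 1.835 mol
mass = 1.835 × 198.76 = 364.7 g

365 g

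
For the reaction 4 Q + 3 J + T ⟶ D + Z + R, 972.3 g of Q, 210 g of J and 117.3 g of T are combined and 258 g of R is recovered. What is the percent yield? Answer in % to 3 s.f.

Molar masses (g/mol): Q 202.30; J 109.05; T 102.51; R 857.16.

n(Q) = 972.3 / 202.30 = 4.806 mol
n(J) = 210.0 / 109.05 = 1.926 mol
n(T) = 117.3 / 102.51 = 1.144 mol
n/ν for Q = 4.806/4 = 1.202
n/ν for J = 1.926/3 = 0.6420
n/ν for T = 1.144/1 = 1.144
Smallest n/ν is J → limiting reagent.
theoretical n(R) = (1/3) × 1.926 = 0.6420 mol → 550.3 g
% yield = 258 / 550.3 × 100 = 46.88 %

46.9 %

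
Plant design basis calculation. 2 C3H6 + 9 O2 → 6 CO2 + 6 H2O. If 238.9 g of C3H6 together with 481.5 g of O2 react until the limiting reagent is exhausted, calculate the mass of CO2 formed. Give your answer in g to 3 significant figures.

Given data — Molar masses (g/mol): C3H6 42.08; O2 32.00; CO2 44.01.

n(C3H6) = 238.9 / 42.08 = 5.677 mol
n(O2) = 481.5 / 32.00 = 15.05 mol
n/ν for C3H6 = 5.677/2 = 2.839
n/ν for O2 = 15.05/9 = 1.672
Smallest n/ν is O2 → limiting reagent.
n(CO2) = (6/9) × 15.05 = 10.03 mol
mass = 10.03 × 44.01 = 441.4 g

441 g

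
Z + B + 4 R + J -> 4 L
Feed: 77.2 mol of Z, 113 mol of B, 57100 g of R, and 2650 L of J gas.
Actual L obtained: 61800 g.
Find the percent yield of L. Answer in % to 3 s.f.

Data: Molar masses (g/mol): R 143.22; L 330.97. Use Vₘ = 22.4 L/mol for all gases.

n(Z) = 77.20 mol
n(B) = 113.0 mol
n(R) = 57100 / 143.22 = 398.7 mol
n(J) = 2650 / 22.4 = 118.3 mol
n/ν for Z = 77.20/1 = 77.20
n/ν for B = 113.0/1 = 113.0
n/ν for R = 398.7/4 = 99.68
n/ν for J = 118.3/1 = 118.3
Smallest n/ν is Z → limiting reagent.
theoretical n(L) = (4/1) × 77.20 = 308.8 mol → 102200 g
% yield = 61800 / 102200 × 100 = 60.47 %

60.5 %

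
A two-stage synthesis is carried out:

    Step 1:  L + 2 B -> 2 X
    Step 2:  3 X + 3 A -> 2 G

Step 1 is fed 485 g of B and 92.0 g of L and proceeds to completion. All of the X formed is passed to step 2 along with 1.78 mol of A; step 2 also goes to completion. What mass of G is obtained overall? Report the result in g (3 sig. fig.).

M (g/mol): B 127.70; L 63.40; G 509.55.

605 g

Step 1:
n(B) = 485.0 / 127.70 = 3.798 mol
n(L) = 92.00 / 63.40 = 1.451 mol
n/ν for B = 3.798/2 = 1.899
n/ν for L = 1.451/1 = 1.451
Smallest n/ν is L → limiting reagent.
n(X) produced = (2/1) × 1.451 = 2.902 mol
Step 2:
n(X) available = 2.902 mol
n(A) = 1.780 mol
n/ν for X = 2.902/3 = 0.9673
n/ν for A = 1.780/3 = 0.5933
Smallest n/ν is A → limiting reagent.
n(G) = (2/3) × 1.780 = 1.187 mol
mass = 1.187 × 509.55 = 604.8 g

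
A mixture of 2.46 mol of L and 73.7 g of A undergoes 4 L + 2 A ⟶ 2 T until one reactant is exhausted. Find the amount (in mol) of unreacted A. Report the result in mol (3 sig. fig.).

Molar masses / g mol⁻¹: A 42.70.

0.496 mol

n(L) = 2.460 mol
n(A) = 73.70 / 42.70 = 1.726 mol
n/ν for L = 2.460/4 = 0.6150
n/ν for A = 1.726/2 = 0.8630
Smallest n/ν is L → limiting reagent.
A consumed = (2/4) × 2.460 = 1.230 mol
A remaining = 1.726 − 1.230 = 0.4960 mol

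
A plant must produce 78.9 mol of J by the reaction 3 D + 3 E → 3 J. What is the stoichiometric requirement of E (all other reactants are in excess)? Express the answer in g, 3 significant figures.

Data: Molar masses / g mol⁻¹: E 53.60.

n(J) = 78.90 mol
n(E) = (3/3) × 78.90 = 78.90 mol
mass = 78.90 × 53.60 = 4229 g

4230 g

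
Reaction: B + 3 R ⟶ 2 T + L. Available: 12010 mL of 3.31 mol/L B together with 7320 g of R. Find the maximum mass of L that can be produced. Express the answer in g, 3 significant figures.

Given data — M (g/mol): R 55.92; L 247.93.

n(B) = 3.31 × 12010/1000 = 39.75 mol
n(R) = 7320 / 55.92 = 130.9 mol
n/ν → B: 39.75, R: 43.63; B is limiting.
n(L) = (1/1) × 39.75 = 39.75 mol
mass = 39.75 × 247.93 = 9855 g

9860 g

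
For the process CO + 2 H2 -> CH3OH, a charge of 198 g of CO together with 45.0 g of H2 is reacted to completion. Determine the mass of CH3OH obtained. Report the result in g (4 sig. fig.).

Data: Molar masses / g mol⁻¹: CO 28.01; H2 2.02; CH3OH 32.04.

226.5 g

n(CO) = 198.0 / 28.01 = 7.069 mol
n(H2) = 45.00 / 2.02 = 22.28 mol
n/ν for CO = 7.069/1 = 7.069
n/ν for H2 = 22.28/2 = 11.14
Smallest n/ν is CO → limiting reagent.
n(CH3OH) = (1/1) × 7.069 = 7.069 mol
mass = 7.069 × 32.04 = 226.5 g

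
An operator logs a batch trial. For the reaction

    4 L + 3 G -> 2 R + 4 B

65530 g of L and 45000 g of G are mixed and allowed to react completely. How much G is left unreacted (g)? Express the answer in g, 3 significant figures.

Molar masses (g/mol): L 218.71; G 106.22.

21100 g

n(L) = 65530 / 218.71 = 299.6 mol
n(G) = 45000 / 106.22 = 423.6 mol
n/ν → L: 74.90, G: 141.2; L is limiting.
G consumed = (3/4) × 299.6 = 224.7 mol
G remaining = 423.6 − 224.7 = 198.9 mol
mass = 198.9 × 106.22 = 21130 g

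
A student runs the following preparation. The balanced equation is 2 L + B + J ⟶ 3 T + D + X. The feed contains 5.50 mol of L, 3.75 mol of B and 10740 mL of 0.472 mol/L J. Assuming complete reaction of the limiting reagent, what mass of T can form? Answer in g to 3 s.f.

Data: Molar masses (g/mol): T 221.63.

1830 g

n(L) = 5.500 mol
n(B) = 3.750 mol
n(J) = 0.472 × 10740/1000 = 5.069 mol
n/ν → L: 2.750, B: 3.750, J: 5.069; L is limiting.
n(T) = (3/2) × 5.500 = 8.250 mol
mass = 8.250 × 221.63 = 1828 g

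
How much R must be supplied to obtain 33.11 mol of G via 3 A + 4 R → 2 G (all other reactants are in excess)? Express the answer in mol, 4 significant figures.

n(G) = 33.11 mol
n(R) = (4/2) × 33.11 = 66.22 mol

66.22 mol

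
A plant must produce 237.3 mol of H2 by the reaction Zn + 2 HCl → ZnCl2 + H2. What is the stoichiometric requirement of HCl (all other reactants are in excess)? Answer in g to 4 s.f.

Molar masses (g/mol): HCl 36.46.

17300 g

n(H2) = 237.3 mol
n(HCl) = (2/1) × 237.3 = 474.6 mol
mass = 474.6 × 36.46 = 17300 g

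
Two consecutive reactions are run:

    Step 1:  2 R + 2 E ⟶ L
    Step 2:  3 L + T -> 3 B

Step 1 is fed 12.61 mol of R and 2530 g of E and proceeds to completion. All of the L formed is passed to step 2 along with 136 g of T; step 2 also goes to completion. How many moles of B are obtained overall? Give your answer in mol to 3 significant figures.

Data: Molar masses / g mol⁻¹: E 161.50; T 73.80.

Step 1:
n(R) = 12.61 mol
n(E) = 2530 / 161.50 = 15.67 mol
n/ν for R = 12.61/2 = 6.305
n/ν for E = 15.67/2 = 7.835
Smallest n/ν is R → limiting reagent.
n(L) produced = (1/2) × 12.61 = 6.305 mol
Step 2:
n(L) available = 6.305 mol
n(T) = 136.0 / 73.80 = 1.843 mol
n/ν for L = 6.305/3 = 2.102
n/ν for T = 1.843/1 = 1.843
Smallest n/ν is T → limiting reagent.
n(B) = (3/1) × 1.843 = 5.529 mol

5.53 mol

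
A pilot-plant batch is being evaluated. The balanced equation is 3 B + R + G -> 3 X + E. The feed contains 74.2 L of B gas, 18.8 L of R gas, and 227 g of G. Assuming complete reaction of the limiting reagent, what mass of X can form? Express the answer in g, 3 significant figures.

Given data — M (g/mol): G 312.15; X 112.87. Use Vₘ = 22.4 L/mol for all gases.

n(B) = 74.20 / 22.4 = 3.313 mol
n(R) = 18.80 / 22.4 = 0.8393 mol
n(G) = 227.0 / 312.15 = 0.7272 mol
n/ν for B = 3.313/3 = 1.104
n/ν for R = 0.8393/1 = 0.8393
n/ν for G = 0.7272/1 = 0.7272
Smallest n/ν is G → limiting reagent.
n(X) = (3/1) × 0.7272 = 2.182 mol
mass = 2.182 × 112.87 = 246.3 g

246 g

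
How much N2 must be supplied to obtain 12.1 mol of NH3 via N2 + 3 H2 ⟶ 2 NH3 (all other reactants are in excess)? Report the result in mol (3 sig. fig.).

n(NH3) = 12.10 mol
n(N2) = (1/2) × 12.10 = 6.050 mol

6.05 mol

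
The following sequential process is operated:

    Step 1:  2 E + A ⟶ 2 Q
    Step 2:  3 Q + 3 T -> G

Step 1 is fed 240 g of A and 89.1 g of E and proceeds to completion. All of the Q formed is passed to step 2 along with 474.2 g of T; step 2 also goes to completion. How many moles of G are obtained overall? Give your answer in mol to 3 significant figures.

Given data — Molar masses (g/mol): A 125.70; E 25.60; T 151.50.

Step 1:
n(A) = 240.0 / 125.70 = 1.909 mol
n(E) = 89.10 / 25.60 = 3.480 mol
n/ν for A = 1.909/1 = 1.909
n/ν for E = 3.480/2 = 1.740
Smallest n/ν is E → limiting reagent.
n(Q) produced = (2/2) × 3.480 = 3.480 mol
Step 2:
n(Q) available = 3.480 mol
n(T) = 474.2 / 151.50 = 3.130 mol
n/ν for Q = 3.480/3 = 1.160
n/ν for T = 3.130/3 = 1.043
Smallest n/ν is T → limiting reagent.
n(G) = (1/3) × 3.130 = 1.043 mol

1.04 mol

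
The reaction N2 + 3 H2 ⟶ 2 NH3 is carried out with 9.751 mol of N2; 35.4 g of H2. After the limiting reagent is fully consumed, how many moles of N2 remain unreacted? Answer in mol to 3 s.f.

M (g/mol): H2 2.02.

n(N2) = 9.751 mol
n(H2) = 35.40 / 2.02 = 17.52 mol
n/ν → N2: 9.751, H2: 5.840; H2 is limiting.
N2 consumed = (1/3) × 17.52 = 5.840 mol
N2 remaining = 9.751 − 5.840 = 3.911 mol

3.91 mol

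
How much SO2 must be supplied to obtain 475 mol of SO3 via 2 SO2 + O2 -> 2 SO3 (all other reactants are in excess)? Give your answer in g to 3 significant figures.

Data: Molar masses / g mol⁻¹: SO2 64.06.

n(SO3) = 475.0 mol
n(SO2) = (2/2) × 475.0 = 475.0 mol
mass = 475.0 × 64.06 = 30430 g

30400 g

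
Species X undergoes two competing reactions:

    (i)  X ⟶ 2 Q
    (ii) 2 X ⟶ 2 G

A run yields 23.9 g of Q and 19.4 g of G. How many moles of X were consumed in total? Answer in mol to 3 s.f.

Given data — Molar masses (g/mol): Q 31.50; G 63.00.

0.687 mol

n(Q) = 23.9 / 31.50 = 0.7587 mol
n(G) = 19.4 / 63.00 = 0.3079 mol
n(X) via (i) = (1/2)×0.7587 = 0.3794 mol
n(X) via (ii) = (2/2)×0.3079 = 0.3079 mol
total n(X) = 0.3794 + 0.3079 = 0.6873 mol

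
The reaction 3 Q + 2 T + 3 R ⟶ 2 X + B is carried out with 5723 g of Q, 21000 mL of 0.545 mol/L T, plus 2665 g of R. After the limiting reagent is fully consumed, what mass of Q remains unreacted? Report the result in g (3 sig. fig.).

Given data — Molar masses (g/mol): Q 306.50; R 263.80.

2630 g

n(Q) = 5723 / 306.50 = 18.67 mol
n(T) = 0.545 × 21000/1000 = 11.45 mol
n(R) = 2665 / 263.80 = 10.10 mol
n/ν for Q = 18.67/3 = 6.223
n/ν for T = 11.45/2 = 5.725
n/ν for R = 10.10/3 = 3.367
Smallest n/ν is R → limiting reagent.
Q consumed = (3/3) × 10.10 = 10.10 mol
Q remaining = 18.67 − 10.10 = 8.570 mol
mass = 8.570 × 306.50 = 2627 g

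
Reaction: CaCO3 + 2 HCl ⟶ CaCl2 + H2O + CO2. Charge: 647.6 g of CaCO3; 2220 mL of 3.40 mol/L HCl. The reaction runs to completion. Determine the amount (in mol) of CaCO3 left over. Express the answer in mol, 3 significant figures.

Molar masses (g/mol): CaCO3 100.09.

n(CaCO3) = 647.6 / 100.09 = 6.470 mol
n(HCl) = 3.40 × 2220/1000 = 7.548 mol
n/ν for CaCO3 = 6.470/1 = 6.470
n/ν for HCl = 7.548/2 = 3.774
Smallest n/ν is HCl → limiting reagent.
CaCO3 consumed = (1/2) × 7.548 = 3.774 mol
CaCO3 remaining = 6.470 − 3.774 = 2.696 mol

2.70 mol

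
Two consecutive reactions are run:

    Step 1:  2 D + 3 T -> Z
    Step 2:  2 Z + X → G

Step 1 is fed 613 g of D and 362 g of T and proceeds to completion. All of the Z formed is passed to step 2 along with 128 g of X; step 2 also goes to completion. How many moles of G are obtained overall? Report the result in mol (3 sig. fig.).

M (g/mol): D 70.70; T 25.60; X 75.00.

1.71 mol

Step 1:
n(D) = 613.0 / 70.70 = 8.670 mol
n(T) = 362.0 / 25.60 = 14.14 mol
n/ν for D = 8.670/2 = 4.335
n/ν for T = 14.14/3 = 4.713
Smallest n/ν is D → limiting reagent.
n(Z) produced = (1/2) × 8.670 = 4.335 mol
Step 2:
n(Z) available = 4.335 mol
n(X) = 128.0 / 75.00 = 1.707 mol
n/ν for Z = 4.335/2 = 2.168
n/ν for X = 1.707/1 = 1.707
Smallest n/ν is X → limiting reagent.
n(G) = (1/1) × 1.707 = 1.707 mol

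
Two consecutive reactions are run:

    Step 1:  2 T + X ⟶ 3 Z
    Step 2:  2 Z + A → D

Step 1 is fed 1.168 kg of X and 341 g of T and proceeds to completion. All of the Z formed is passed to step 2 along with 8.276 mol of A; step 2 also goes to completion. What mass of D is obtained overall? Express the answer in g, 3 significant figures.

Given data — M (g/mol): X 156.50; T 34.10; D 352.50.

2640 g

Step 1:
n(X) = 1.168×1000 / 156.50 = 7.463 mol
n(T) = 341.0 / 34.10 = 10.00 mol
n/ν for X = 7.463/1 = 7.463
n/ν for T = 10.00/2 = 5.000
Smallest n/ν is T → limiting reagent.
n(Z) produced = (3/2) × 10.00 = 15.00 mol
Step 2:
n(Z) available = 15.00 mol
n(A) = 8.276 mol
n/ν for Z = 15.00/2 = 7.500
n/ν for A = 8.276/1 = 8.276
Smallest n/ν is Z → limiting reagent.
n(D) = (1/2) × 15.00 = 7.500 mol
mass = 7.500 × 352.50 = 2644 g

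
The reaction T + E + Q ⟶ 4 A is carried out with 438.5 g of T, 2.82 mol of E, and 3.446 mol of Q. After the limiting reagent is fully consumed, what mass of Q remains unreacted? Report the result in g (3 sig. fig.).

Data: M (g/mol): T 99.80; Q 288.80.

181 g

n(T) = 438.5 / 99.80 = 4.394 mol
n(E) = 2.820 mol
n(Q) = 3.446 mol
n/ν for T = 4.394/1 = 4.394
n/ν for E = 2.820/1 = 2.820
n/ν for Q = 3.446/1 = 3.446
Smallest n/ν is E → limiting reagent.
Q consumed = (1/1) × 2.820 = 2.820 mol
Q remaining = 3.446 − 2.820 = 0.6260 mol
mass = 0.6260 × 288.80 = 180.8 g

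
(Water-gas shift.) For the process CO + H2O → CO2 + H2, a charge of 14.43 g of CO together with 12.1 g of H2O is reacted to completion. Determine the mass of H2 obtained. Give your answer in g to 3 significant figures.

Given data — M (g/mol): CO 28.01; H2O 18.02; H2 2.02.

1.04 g

n(CO) = 14.43 / 28.01 = 0.5152 mol
n(H2O) = 12.10 / 18.02 = 0.6715 mol
n/ν → CO: 0.5152, H2O: 0.6715; CO is limiting.
n(H2) = (1/1) × 0.5152 = 0.5152 mol
mass = 0.5152 × 2.02 = 1.041 g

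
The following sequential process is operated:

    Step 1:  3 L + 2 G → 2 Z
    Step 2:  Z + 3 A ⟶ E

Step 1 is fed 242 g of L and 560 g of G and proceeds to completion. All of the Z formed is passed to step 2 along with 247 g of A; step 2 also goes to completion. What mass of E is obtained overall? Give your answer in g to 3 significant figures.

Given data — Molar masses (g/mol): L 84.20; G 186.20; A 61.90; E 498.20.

663 g

Step 1:
n(L) = 242.0 / 84.20 = 2.874 mol
n(G) = 560.0 / 186.20 = 3.008 mol
n/ν → L: 0.9580, G: 1.504; L is limiting.
n(Z) produced = (2/3) × 2.874 = 1.916 mol
Step 2:
n(Z) available = 1.916 mol
n(A) = 247.0 / 61.90 = 3.990 mol
n/ν → Z: 1.916, A: 1.330; A is limiting.
n(E) = (1/3) × 3.990 = 1.330 mol
mass = 1.330 × 498.20 = 662.6 g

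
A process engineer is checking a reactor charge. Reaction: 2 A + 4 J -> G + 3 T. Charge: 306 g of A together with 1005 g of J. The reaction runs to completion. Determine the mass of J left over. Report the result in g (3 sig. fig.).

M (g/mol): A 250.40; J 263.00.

n(A) = 306.0 / 250.40 = 1.222 mol
n(J) = 1005 / 263.00 = 3.821 mol
n/ν for A = 1.222/2 = 0.6110
n/ν for J = 3.821/4 = 0.9553
Smallest n/ν is A → limiting reagent.
J consumed = (4/2) × 1.222 = 2.444 mol
J remaining = 3.821 − 2.444 = 1.377 mol
mass = 1.377 × 263.00 = 362.2 g

362 g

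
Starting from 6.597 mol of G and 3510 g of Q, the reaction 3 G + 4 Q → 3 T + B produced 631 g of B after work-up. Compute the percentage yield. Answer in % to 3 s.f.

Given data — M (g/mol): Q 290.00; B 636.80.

45.1 %

n(G) = 6.597 mol
n(Q) = 3510 / 290.00 = 12.10 mol
n/ν for G = 6.597/3 = 2.199
n/ν for Q = 12.10/4 = 3.025
Smallest n/ν is G → limiting reagent.
theoretical n(B) = (1/3) × 6.597 = 2.199 mol → 1400 g
% yield = 631 / 1400 × 100 = 45.07 %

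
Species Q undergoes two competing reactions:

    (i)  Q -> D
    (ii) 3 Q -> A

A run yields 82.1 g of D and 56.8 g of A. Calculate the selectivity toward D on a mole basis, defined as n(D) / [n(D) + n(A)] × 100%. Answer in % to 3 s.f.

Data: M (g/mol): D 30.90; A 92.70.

n(D) = 82.1 / 30.90 = 2.657 mol
n(A) = 56.8 / 92.70 = 0.6127 mol
selectivity = 2.657/(2.657+0.6127) × 100 = 81.26 %

81.3 %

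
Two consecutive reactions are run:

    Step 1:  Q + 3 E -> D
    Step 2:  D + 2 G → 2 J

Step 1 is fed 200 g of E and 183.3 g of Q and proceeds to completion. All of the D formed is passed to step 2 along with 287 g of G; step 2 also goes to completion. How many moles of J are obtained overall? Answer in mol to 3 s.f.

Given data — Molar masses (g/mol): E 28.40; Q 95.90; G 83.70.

3.43 mol

Step 1:
n(E) = 200.0 / 28.40 = 7.042 mol
n(Q) = 183.3 / 95.90 = 1.911 mol
n/ν for E = 7.042/3 = 2.347
n/ν for Q = 1.911/1 = 1.911
Smallest n/ν is Q → limiting reagent.
n(D) produced = (1/1) × 1.911 = 1.911 mol
Step 2:
n(D) available = 1.911 mol
n(G) = 287.0 / 83.70 = 3.429 mol
n/ν for D = 1.911/1 = 1.911
n/ν for G = 3.429/2 = 1.715
Smallest n/ν is G → limiting reagent.
n(J) = (2/2) × 3.429 = 3.429 mol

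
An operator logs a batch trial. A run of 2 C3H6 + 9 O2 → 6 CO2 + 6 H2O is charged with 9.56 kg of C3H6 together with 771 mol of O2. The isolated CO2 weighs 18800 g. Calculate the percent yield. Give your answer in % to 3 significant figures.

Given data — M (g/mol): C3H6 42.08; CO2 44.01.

83.1 %

n(C3H6) = 9.560×1000 / 42.08 = 227.2 mol
n(O2) = 771.0 mol
n/ν for C3H6 = 227.2/2 = 113.6
n/ν for O2 = 771.0/9 = 85.67
Smallest n/ν is O2 → limiting reagent.
theoretical n(CO2) = (6/9) × 771.0 = 514.0 mol → 22620 g
% yield = 18800 / 22620 × 100 = 83.11 %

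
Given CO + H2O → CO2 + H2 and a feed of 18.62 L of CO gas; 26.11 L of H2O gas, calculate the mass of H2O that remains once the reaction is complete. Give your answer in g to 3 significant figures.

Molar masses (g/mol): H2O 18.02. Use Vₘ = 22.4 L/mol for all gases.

6.03 g

n(CO) = 18.62 / 22.4 = 0.8313 mol
n(H2O) = 26.11 / 22.4 = 1.166 mol
n/ν for CO = 0.8313/1 = 0.8313
n/ν for H2O = 1.166/1 = 1.166
Smallest n/ν is CO → limiting reagent.
H2O consumed = (1/1) × 0.8313 = 0.8313 mol
H2O remaining = 1.166 − 0.8313 = 0.3347 mol
mass = 0.3347 × 18.02 = 6.031 g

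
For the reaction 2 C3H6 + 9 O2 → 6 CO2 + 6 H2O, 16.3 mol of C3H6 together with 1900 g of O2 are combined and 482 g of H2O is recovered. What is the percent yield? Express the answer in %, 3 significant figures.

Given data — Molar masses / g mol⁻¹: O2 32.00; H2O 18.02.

n(C3H6) = 16.30 mol
n(O2) = 1900 / 32.00 = 59.38 mol
n/ν → C3H6: 8.150, O2: 6.598; O2 is limiting.
theoretical n(H2O) = (6/9) × 59.38 = 39.59 mol → 713.4 g
% yield = 482 / 713.4 × 100 = 67.56 %

67.6 %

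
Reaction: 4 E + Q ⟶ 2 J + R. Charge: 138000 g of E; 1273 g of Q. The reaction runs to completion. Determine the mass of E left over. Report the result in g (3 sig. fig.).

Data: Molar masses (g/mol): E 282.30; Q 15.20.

43400 g

n(E) = 138000 / 282.30 = 488.8 mol
n(Q) = 1273 / 15.20 = 83.75 mol
n/ν → E: 122.2, Q: 83.75; Q is limiting.
E consumed = (4/1) × 83.75 = 335.0 mol
E remaining = 488.8 − 335.0 = 153.8 mol
mass = 153.8 × 282.30 = 43420 g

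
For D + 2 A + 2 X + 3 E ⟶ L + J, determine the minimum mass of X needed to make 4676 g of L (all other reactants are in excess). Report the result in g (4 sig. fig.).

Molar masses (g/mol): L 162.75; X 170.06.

9772 g

n(L) = 4676 / 162.75 = 28.73 mol
n(X) = (2/1) × 28.73 = 57.46 mol
mass = 57.46 × 170.06 = 9772 g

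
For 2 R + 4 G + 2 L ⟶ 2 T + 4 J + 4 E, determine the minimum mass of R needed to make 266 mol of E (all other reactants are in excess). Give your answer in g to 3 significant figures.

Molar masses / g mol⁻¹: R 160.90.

n(E) = 266.0 mol
n(R) = (2/4) × 266.0 = 133.0 mol
mass = 133.0 × 160.90 = 21400 g

21400 g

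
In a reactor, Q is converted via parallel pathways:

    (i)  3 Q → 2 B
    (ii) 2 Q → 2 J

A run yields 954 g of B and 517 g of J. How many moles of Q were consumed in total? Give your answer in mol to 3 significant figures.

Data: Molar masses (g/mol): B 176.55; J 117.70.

12.5 mol

n(B) = 954 / 176.55 = 5.404 mol
n(J) = 517 / 117.70 = 4.393 mol
n(Q) via (i) = (3/2)×5.404 = 8.106 mol
n(Q) via (ii) = (2/2)×4.393 = 4.393 mol
total n(Q) = 8.106 + 4.393 = 12.50 mol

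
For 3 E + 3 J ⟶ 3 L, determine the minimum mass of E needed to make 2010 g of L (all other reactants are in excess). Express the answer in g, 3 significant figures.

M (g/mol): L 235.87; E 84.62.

n(L) = 2010 / 235.87 = 8.522 mol
n(E) = (3/3) × 8.522 = 8.522 mol
mass = 8.522 × 84.62 = 721.1 g

721 g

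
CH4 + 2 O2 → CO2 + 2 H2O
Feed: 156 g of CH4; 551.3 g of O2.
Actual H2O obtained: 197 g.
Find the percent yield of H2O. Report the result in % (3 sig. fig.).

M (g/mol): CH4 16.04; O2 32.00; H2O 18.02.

63.5 %

n(CH4) = 156.0 / 16.04 = 9.726 mol
n(O2) = 551.3 / 32.00 = 17.23 mol
n/ν for CH4 = 9.726/1 = 9.726
n/ν for O2 = 17.23/2 = 8.615
Smallest n/ν is O2 → limiting reagent.
theoretical n(H2O) = (2/2) × 17.23 = 17.23 mol → 310.5 g
% yield = 197 / 310.5 × 100 = 63.45 %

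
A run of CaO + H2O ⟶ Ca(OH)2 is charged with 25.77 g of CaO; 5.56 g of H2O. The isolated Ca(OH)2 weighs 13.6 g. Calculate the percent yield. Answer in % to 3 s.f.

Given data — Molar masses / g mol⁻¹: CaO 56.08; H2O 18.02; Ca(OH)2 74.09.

59.5 %

n(CaO) = 25.77 / 56.08 = 0.4595 mol
n(H2O) = 5.560 / 18.02 = 0.3085 mol
n/ν → CaO: 0.4595, H2O: 0.3085; H2O is limiting.
theoretical n(Ca(OH)2) = (1/1) × 0.3085 = 0.3085 mol → 22.86 g
% yield = 13.6 / 22.86 × 100 = 59.49 %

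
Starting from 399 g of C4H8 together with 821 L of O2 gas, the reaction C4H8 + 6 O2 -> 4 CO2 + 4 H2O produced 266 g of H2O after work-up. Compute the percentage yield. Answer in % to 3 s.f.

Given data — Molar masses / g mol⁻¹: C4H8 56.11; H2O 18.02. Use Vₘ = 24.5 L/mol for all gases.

n(C4H8) = 399.0 / 56.11 = 7.111 mol
n(O2) = 821.0 / 24.5 = 33.51 mol
n/ν for C4H8 = 7.111/1 = 7.111
n/ν for O2 = 33.51/6 = 5.585
Smallest n/ν is O2 → limiting reagent.
theoretical n(H2O) = (4/6) × 33.51 = 22.34 mol → 402.6 g
% yield = 266 / 402.6 × 100 = 66.07 %

66.1 %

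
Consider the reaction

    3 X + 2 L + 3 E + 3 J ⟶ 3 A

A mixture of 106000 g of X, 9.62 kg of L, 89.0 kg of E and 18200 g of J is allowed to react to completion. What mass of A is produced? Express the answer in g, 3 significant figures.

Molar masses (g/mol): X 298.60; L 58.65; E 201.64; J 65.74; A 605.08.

n(X) = 106000 / 298.60 = 355.0 mol
n(L) = 9.620×1000 / 58.65 = 164.0 mol
n(E) = 89.00×1000 / 201.64 = 441.4 mol
n(J) = 18200 / 65.74 = 276.8 mol
n/ν → X: 118.3, L: 82.00, E: 147.1, J: 92.27; L is limiting.
n(A) = (3/2) × 164.0 = 246.0 mol
mass = 246.0 × 605.08 = 148800 g

149000 g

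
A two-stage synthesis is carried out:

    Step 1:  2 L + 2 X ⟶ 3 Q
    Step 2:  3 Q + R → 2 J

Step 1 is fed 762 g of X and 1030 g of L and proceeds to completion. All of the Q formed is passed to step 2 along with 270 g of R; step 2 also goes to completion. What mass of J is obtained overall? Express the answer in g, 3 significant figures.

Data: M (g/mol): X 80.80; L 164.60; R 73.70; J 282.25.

Step 1:
n(X) = 762.0 / 80.80 = 9.431 mol
n(L) = 1030 / 164.60 = 6.258 mol
n/ν for X = 9.431/2 = 4.716
n/ν for L = 6.258/2 = 3.129
Smallest n/ν is L → limiting reagent.
n(Q) produced = (3/2) × 6.258 = 9.387 mol
Step 2:
n(Q) available = 9.387 mol
n(R) = 270.0 / 73.70 = 3.664 mol
n/ν for Q = 9.387/3 = 3.129
n/ν for R = 3.664/1 = 3.664
Smallest n/ν is Q → limiting reagent.
n(J) = (2/3) × 9.387 = 6.258 mol
mass = 6.258 × 282.25 = 1766 g

1770 g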